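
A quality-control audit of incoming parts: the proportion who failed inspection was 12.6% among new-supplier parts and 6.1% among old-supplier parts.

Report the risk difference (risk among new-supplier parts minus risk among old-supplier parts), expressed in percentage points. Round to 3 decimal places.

risk difference = 0.1260 − 0.0610 = 0.0650 → 6.500 percentage points

RD = 6.500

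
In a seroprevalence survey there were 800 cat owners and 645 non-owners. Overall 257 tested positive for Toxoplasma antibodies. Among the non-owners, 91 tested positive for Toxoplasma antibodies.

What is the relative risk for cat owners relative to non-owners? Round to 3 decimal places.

RR ≈ 1.471

cat owners with the outcome: 257 − 91 = 166
cat owners without the outcome: 800 − 166 = 634
non-owners without the outcome: 645 − 91 = 554
risk, cat owners = 166/800 = 0.2075
risk, non-owners = 91/645 = 0.1411
RR = 0.2075 / 0.1411 = 1.471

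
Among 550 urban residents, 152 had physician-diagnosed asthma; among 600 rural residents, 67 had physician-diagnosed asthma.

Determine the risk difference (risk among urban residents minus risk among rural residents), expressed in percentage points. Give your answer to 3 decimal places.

risk, urban residents = 152/550 = 0.2764
risk, rural residents = 67/600 = 0.1117
risk difference = 0.2764 − 0.1117 = 0.1647 → 16.470 percentage points

RD = 16.470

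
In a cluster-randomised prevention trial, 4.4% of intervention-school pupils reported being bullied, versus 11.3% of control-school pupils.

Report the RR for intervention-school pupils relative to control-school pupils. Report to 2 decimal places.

RR = 0.04400 / 0.11300 = 0.39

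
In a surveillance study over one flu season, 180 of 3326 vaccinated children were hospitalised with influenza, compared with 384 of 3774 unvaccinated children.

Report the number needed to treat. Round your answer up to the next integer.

risk, vaccinated children = 180/3326 = 0.054119
risk, unvaccinated children = 384/3774 = 0.101749
absolute risk difference = 0.047630
1 / 0.047630 = 20.995 → round up → 21

NNT ≈ 21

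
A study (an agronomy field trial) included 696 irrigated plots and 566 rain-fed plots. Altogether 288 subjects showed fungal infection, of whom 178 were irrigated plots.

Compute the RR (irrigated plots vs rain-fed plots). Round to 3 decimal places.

irrigated plots without the outcome: 696 − 178 = 518
rain-fed plots with the outcome: 288 − 178 = 110
rain-fed plots without the outcome: 566 − 110 = 456
risk, irrigated plots = 178/696 = 0.2557
risk, rain-fed plots = 110/566 = 0.1943
RR = 0.2557 / 0.1943 = 1.316

1.316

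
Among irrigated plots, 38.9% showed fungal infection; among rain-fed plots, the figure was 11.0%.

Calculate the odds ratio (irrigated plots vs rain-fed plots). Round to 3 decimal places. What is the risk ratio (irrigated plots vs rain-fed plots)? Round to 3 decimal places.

OR = 5.151; RR = 3.536

odds, irrigated plots = 0.3890/0.6110 = 0.6367
odds, rain-fed plots = 0.1100/0.8900 = 0.1236
OR = 0.6367 / 0.1236 = 5.151
RR = 0.3890 / 0.1100 = 3.536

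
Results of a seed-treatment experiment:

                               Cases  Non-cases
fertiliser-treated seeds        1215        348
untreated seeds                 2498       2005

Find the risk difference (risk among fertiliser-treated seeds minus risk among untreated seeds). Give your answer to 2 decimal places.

0.22

risk, fertiliser-treated seeds = 1215/1563 = 0.7774
risk, untreated seeds = 2498/4503 = 0.5547
risk difference = 0.7774 − 0.5547 = 0.22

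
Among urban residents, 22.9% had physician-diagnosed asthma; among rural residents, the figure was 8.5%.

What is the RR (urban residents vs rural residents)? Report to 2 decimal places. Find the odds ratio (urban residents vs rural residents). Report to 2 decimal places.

RR = 0.2290 / 0.0850 = 2.69
odds, urban residents = 0.2290/0.7710 = 0.2970
odds, rural residents = 0.0850/0.9150 = 0.0929
OR = 0.2970 / 0.0929 = 3.20

RR = 2.69; OR = 3.20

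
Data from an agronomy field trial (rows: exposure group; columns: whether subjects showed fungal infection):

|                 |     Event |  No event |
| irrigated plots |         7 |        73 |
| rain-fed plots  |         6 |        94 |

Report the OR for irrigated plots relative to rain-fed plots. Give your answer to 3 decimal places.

OR = (7 × 94) / (73 × 6) = 658/438 ≈ 1.502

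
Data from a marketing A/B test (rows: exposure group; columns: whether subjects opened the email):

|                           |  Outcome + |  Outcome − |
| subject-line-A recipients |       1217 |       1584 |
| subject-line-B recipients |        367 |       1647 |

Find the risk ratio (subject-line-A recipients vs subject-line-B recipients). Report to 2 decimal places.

risk, subject-line-A recipients = 1217/2801 = 0.4345
risk, subject-line-B recipients = 367/2014 = 0.1822
RR = 0.4345 / 0.1822 = 2.38

RR: 2.38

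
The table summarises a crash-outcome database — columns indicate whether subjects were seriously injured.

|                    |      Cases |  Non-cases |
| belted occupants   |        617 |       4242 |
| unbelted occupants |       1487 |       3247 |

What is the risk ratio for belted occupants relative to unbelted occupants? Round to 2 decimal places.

0.40

risk, belted occupants = 617/4859 = 0.1270
risk, unbelted occupants = 1487/4734 = 0.3141
RR = 0.1270 / 0.3141 = 0.40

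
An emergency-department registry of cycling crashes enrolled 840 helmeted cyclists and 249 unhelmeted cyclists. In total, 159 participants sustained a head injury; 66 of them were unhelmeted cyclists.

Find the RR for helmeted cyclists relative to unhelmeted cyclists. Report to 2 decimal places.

helmeted cyclists with the outcome: 159 − 66 = 93
helmeted cyclists without the outcome: 840 − 93 = 747
unhelmeted cyclists without the outcome: 249 − 66 = 183
risk, helmeted cyclists = 93/840 = 0.1107
risk, unhelmeted cyclists = 66/249 = 0.2651
RR = 0.1107 / 0.2651 = 0.42

RR = 0.42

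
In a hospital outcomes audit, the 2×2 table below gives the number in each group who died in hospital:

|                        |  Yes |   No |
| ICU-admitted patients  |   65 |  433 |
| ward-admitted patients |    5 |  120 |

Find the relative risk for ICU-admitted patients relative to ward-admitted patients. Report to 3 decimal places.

3.263

risk, ICU-admitted patients = 65/498 = 0.13052
risk, ward-admitted patients = 5/125 = 0.04000
RR = 0.13052 / 0.04000 = 3.263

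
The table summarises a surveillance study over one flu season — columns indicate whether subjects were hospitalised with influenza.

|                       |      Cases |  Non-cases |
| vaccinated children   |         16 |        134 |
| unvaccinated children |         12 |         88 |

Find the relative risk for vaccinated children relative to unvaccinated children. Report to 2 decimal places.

risk, vaccinated children = 16/150 = 0.1067
risk, unvaccinated children = 12/100 = 0.1200
RR = 0.1067 / 0.1200 = 0.89

RR: 0.89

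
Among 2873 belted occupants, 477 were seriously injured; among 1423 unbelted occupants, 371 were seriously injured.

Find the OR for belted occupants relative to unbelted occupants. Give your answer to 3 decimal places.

odds, belted occupants = 477/2396 = 0.1991
odds, unbelted occupants = 371/1052 = 0.3527
OR = 0.1991 / 0.3527 = 0.565

0.565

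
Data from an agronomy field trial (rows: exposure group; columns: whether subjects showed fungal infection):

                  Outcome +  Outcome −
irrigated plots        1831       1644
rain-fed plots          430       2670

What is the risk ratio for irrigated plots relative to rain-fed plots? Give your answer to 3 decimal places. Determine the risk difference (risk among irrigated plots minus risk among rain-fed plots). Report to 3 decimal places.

risk, irrigated plots = 1831/3475 = 0.5269
risk, rain-fed plots = 430/3100 = 0.1387
RR = 0.5269 / 0.1387 = 3.799
risk difference = 0.5269 − 0.1387 = 0.388

RR = 3.799; RD = 0.388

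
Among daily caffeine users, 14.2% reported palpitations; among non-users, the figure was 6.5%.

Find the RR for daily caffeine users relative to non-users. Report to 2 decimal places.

RR = 0.1420 / 0.0650 = 2.18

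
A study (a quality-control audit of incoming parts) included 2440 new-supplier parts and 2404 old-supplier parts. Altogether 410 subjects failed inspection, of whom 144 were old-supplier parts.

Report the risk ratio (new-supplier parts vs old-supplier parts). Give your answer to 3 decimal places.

RR: 1.820

new-supplier parts with the outcome: 410 − 144 = 266
new-supplier parts without the outcome: 2440 − 266 = 2174
old-supplier parts without the outcome: 2404 − 144 = 2260
risk, new-supplier parts = 266/2440 = 0.1090
risk, old-supplier parts = 144/2404 = 0.0599
RR = 0.1090 / 0.0599 = 1.820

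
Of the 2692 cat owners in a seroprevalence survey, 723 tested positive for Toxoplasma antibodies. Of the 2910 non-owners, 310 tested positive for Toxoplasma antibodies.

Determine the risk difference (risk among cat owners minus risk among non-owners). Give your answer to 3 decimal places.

RD = 0.162

risk, cat owners = 723/2692 = 0.2686
risk, non-owners = 310/2910 = 0.1065
risk difference = 0.2686 − 0.1065 = 0.162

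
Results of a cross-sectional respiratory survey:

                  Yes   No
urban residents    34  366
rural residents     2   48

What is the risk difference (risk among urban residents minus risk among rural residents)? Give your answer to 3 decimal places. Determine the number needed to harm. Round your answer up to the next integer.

risk, urban residents = 34/400 = 0.08500
risk, rural residents = 2/50 = 0.04000
risk difference = 0.08500 − 0.04000 = 0.045
absolute risk difference = 0.045000
1 / 0.045000 = 22.222 → round up → 23

RD = 0.045; NNH = 23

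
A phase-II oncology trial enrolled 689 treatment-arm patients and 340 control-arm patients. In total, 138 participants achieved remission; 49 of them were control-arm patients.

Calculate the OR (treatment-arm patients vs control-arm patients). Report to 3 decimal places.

OR = 0.881

treatment-arm patients with the outcome: 138 − 49 = 89
treatment-arm patients without the outcome: 689 − 89 = 600
control-arm patients without the outcome: 340 − 49 = 291
odds, treatment-arm patients = 89/600 = 0.1483
odds, control-arm patients = 49/291 = 0.1684
OR = 0.1483 / 0.1684 = 0.881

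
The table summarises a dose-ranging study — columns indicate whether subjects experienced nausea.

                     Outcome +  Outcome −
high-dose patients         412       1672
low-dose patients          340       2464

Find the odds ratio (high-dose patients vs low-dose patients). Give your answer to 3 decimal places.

OR = (412 × 2464) / (1672 × 340) = 1015168/568480 ≈ 1.786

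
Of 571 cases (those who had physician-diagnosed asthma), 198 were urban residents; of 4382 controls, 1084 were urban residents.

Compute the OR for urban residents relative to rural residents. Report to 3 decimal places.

odds, urban residents = 198/1084 = 0.1827
odds, rural residents = 373/3298 = 0.1131
OR = 0.1827 / 0.1131 = 1.615

1.615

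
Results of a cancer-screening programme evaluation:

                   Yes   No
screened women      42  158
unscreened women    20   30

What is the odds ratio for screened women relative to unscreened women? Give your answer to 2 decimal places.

OR = (42 × 30) / (158 × 20) = 1260/3160 ≈ 0.40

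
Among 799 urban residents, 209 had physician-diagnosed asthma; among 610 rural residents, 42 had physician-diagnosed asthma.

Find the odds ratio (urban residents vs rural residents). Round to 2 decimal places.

OR = (209 × 568) / (590 × 42) = 118712/24780 ≈ 4.79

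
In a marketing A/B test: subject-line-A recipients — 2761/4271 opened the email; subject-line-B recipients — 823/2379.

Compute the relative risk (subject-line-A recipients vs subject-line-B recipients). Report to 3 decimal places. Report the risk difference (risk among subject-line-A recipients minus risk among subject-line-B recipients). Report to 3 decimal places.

RR = 1.869; RD = 0.301

risk, subject-line-A recipients = 2761/4271 = 0.6465
risk, subject-line-B recipients = 823/2379 = 0.3459
RR = 0.6465 / 0.3459 = 1.869
risk difference = 0.6465 − 0.3459 = 0.301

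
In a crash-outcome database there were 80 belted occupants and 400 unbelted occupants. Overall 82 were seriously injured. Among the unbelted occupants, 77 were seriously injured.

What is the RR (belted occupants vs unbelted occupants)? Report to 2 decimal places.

belted occupants with the outcome: 82 − 77 = 5
belted occupants without the outcome: 80 − 5 = 75
unbelted occupants without the outcome: 400 − 77 = 323
risk, belted occupants = 5/80 = 0.0625
risk, unbelted occupants = 77/400 = 0.1925
RR = 0.0625 / 0.1925 = 0.32

0.32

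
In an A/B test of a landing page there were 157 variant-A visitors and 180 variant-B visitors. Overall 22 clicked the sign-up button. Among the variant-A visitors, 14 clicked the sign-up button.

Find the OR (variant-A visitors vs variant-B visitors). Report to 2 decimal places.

variant-A visitors without the outcome: 157 − 14 = 143
variant-B visitors with the outcome: 22 − 14 = 8
variant-B visitors without the outcome: 180 − 8 = 172
odds, variant-A visitors = 14/143 = 0.09790
odds, variant-B visitors = 8/172 = 0.04651
OR = 0.09790 / 0.04651 = 2.10

2.10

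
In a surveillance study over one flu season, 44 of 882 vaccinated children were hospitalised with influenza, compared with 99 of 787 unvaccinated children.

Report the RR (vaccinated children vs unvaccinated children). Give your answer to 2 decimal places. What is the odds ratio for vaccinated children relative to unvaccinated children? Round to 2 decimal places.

risk, vaccinated children = 44/882 = 0.04989
risk, unvaccinated children = 99/787 = 0.12579
RR = 0.04989 / 0.12579 = 0.40
OR = (44 × 688) / (838 × 99) = 30272/82962 ≈ 0.36

RR = 0.40; OR = 0.36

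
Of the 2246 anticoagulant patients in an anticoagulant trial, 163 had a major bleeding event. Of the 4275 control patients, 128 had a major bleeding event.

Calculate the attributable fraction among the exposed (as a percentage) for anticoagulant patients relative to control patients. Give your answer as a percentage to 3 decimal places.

risk, anticoagulant patients = 163/2246 = 0.07257
risk, control patients = 128/4275 = 0.02994
AR% = (0.07257 − 0.02994) / 0.07257 = 0.5874 → 58.743%

AR% ≈ 58.743%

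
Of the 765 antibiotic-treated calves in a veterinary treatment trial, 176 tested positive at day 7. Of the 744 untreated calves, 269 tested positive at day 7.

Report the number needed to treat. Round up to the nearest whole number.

risk, antibiotic-treated calves = 176/765 = 0.230065
risk, untreated calves = 269/744 = 0.361559
absolute risk difference = 0.131494
1 / 0.131494 = 7.605 → round up → 8

8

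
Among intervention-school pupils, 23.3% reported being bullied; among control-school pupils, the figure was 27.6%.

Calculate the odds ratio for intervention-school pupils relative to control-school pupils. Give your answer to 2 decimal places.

OR ≈ 0.80

odds, intervention-school pupils = 0.2330/0.7670 = 0.3038
odds, control-school pupils = 0.2760/0.7240 = 0.3812
OR = 0.3038 / 0.3812 = 0.80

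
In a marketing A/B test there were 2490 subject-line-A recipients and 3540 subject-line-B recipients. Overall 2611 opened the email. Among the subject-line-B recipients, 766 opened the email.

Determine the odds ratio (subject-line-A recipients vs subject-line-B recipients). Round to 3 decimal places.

10.359

subject-line-A recipients with the outcome: 2611 − 766 = 1845
subject-line-A recipients without the outcome: 2490 − 1845 = 645
subject-line-B recipients without the outcome: 3540 − 766 = 2774
OR = (1845 × 2774) / (645 × 766) = 5118030/494070 ≈ 10.359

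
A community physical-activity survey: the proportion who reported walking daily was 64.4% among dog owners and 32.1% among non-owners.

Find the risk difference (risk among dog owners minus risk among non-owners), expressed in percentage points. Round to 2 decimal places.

32.30

risk difference = 0.6440 − 0.3210 = 0.3230 → 32.30 percentage points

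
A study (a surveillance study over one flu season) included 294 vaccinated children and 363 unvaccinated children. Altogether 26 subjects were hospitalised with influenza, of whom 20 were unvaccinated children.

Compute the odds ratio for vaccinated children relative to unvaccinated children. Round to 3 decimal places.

vaccinated children with the outcome: 26 − 20 = 6
vaccinated children without the outcome: 294 − 6 = 288
unvaccinated children without the outcome: 363 − 20 = 343
odds, vaccinated children = 6/288 = 0.02083
odds, unvaccinated children = 20/343 = 0.05831
OR = 0.02083 / 0.05831 = 0.357

OR: 0.357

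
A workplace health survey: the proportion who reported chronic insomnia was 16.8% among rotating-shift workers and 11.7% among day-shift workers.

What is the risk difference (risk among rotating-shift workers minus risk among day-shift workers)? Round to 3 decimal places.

risk difference = 0.1680 − 0.1170 = 0.051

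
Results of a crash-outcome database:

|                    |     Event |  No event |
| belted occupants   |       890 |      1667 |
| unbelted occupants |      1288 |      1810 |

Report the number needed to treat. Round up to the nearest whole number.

NNT ≈ 15

risk, belted occupants = 890/2557 = 0.348064
risk, unbelted occupants = 1288/3098 = 0.415752
absolute risk difference = 0.067688
1 / 0.067688 = 14.774 → round up → 15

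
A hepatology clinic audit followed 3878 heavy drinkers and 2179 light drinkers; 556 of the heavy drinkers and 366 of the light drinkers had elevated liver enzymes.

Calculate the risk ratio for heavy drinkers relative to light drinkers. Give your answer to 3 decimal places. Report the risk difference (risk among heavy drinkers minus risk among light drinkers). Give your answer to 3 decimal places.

RR = 0.854; RD = -0.025

risk, heavy drinkers = 556/3878 = 0.1434
risk, light drinkers = 366/2179 = 0.1680
RR = 0.1434 / 0.1680 = 0.854
risk difference = 0.1434 − 0.1680 = -0.025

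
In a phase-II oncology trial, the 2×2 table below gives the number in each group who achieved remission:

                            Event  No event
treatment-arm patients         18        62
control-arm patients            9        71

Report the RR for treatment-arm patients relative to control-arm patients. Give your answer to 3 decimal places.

risk, treatment-arm patients = 18/80 = 0.2250
risk, control-arm patients = 9/80 = 0.1125
RR = 0.2250 / 0.1125 = 2.000

2.000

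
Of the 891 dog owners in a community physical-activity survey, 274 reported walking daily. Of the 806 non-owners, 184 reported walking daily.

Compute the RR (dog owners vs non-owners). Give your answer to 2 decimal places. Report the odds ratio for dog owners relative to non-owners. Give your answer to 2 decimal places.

RR = 1.35; OR = 1.50

risk, dog owners = 274/891 = 0.3075
risk, non-owners = 184/806 = 0.2283
RR = 0.3075 / 0.2283 = 1.35
odds, dog owners = 274/617 = 0.4441
odds, non-owners = 184/622 = 0.2958
OR = 0.4441 / 0.2958 = 1.50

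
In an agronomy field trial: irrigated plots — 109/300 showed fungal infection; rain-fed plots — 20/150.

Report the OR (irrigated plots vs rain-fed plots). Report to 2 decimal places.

OR = (109 × 130) / (191 × 20) = 14170/3820 ≈ 3.71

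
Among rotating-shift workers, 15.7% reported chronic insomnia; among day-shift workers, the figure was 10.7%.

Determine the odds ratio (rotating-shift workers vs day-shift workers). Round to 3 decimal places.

odds, rotating-shift workers = 0.1570/0.8430 = 0.1862
odds, day-shift workers = 0.1070/0.8930 = 0.1198
OR = 0.1862 / 0.1198 = 1.554

1.554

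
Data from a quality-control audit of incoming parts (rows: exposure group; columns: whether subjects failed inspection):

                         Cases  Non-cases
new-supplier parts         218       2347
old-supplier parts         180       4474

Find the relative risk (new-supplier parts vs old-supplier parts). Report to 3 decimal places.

risk, new-supplier parts = 218/2565 = 0.08499
risk, old-supplier parts = 180/4654 = 0.03868
RR = 0.08499 / 0.03868 = 2.197

2.197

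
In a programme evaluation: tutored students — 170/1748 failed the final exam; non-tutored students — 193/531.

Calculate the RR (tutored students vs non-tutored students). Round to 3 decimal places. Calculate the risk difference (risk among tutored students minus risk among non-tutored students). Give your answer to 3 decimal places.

risk, tutored students = 170/1748 = 0.0973
risk, non-tutored students = 193/531 = 0.3635
RR = 0.0973 / 0.3635 = 0.268
risk difference = 0.0973 − 0.3635 = -0.266

RR = 0.268; RD = -0.266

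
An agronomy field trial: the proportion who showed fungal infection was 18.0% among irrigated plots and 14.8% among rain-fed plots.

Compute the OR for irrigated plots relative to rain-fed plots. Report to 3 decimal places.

OR ≈ 1.264

odds, irrigated plots = 0.1800/0.8200 = 0.2195
odds, rain-fed plots = 0.1480/0.8520 = 0.1737
OR = 0.2195 / 0.1737 = 1.264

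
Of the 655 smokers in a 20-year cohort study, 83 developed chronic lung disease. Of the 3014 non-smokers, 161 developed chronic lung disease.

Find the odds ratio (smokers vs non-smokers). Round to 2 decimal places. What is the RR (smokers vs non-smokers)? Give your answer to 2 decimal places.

OR = 2.57; RR = 2.37

OR = (83 × 2853) / (572 × 161) = 236799/92092 ≈ 2.57
risk, smokers = 83/655 = 0.1267
risk, non-smokers = 161/3014 = 0.0534
RR = 0.1267 / 0.0534 = 2.37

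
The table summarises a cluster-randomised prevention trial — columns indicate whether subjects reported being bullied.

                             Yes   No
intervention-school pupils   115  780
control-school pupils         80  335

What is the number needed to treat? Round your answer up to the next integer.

risk, intervention-school pupils = 115/895 = 0.128492
risk, control-school pupils = 80/415 = 0.192771
absolute risk difference = 0.064279
1 / 0.064279 = 15.557 → round up → 16

16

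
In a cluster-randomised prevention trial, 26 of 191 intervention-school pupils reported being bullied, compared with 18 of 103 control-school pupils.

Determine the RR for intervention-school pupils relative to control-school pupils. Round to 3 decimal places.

RR = 0.779

risk, intervention-school pupils = 26/191 = 0.1361
risk, control-school pupils = 18/103 = 0.1748
RR = 0.1361 / 0.1748 = 0.779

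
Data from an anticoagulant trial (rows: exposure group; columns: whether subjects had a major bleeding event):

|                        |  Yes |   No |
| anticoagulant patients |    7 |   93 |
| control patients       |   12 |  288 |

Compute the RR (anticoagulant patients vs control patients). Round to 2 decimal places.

1.75

risk, anticoagulant patients = 7/100 = 0.07000
risk, control patients = 12/300 = 0.04000
RR = 0.07000 / 0.04000 = 1.75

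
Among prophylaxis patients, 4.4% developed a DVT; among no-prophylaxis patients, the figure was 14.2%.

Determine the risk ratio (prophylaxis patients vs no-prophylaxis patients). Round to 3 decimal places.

RR = 0.04400 / 0.14200 = 0.310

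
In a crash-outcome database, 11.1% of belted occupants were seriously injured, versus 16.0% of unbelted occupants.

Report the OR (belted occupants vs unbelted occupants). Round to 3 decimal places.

odds, belted occupants = 0.1110/0.8890 = 0.1249
odds, unbelted occupants = 0.1600/0.8400 = 0.1905
OR = 0.1249 / 0.1905 = 0.656

OR ≈ 0.656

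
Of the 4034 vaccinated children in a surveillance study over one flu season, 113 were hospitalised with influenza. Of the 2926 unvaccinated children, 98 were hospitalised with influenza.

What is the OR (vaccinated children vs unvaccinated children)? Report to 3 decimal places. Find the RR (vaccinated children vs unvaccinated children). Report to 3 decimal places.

OR = (113 × 2828) / (3921 × 98) = 319564/384258 ≈ 0.832
risk, vaccinated children = 113/4034 = 0.02801
risk, unvaccinated children = 98/2926 = 0.03349
RR = 0.02801 / 0.03349 = 0.836

OR = 0.832; RR = 0.836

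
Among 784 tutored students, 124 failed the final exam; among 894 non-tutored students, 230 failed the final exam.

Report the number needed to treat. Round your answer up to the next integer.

NNT = 11

risk, tutored students = 124/784 = 0.158163
risk, non-tutored students = 230/894 = 0.257271
absolute risk difference = 0.099107
1 / 0.099107 = 10.090 → round up → 11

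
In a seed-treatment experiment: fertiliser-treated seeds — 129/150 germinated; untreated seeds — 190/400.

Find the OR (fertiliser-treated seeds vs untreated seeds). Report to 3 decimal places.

odds, fertiliser-treated seeds = 129/21 = 6.1429
odds, untreated seeds = 190/210 = 0.9048
OR = 6.1429 / 0.9048 = 6.789

6.789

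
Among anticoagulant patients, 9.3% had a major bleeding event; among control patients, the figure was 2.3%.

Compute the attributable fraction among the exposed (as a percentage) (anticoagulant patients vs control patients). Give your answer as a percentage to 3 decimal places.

AR% = (0.09300 − 0.02300) / 0.09300 = 0.7527 → 75.269%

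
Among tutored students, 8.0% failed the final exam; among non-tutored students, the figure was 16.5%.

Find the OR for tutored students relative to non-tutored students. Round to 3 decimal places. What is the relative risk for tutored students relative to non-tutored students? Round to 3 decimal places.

odds, tutored students = 0.0800/0.9200 = 0.0870
odds, non-tutored students = 0.1650/0.8350 = 0.1976
OR = 0.0870 / 0.1976 = 0.440
RR = 0.0800 / 0.1650 = 0.485

OR = 0.440; RR = 0.485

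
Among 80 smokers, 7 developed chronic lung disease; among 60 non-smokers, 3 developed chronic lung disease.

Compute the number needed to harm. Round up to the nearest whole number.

NNH ≈ 27

risk, smokers = 7/80 = 0.087500
risk, non-smokers = 3/60 = 0.050000
absolute risk difference = 0.037500
1 / 0.037500 = 26.667 → round up → 27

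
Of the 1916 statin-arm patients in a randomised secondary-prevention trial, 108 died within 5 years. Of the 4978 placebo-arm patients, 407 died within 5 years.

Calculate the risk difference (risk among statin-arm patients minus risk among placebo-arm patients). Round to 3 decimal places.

risk, statin-arm patients = 108/1916 = 0.0564
risk, placebo-arm patients = 407/4978 = 0.0818
risk difference = 0.0564 − 0.0818 = -0.025

-0.025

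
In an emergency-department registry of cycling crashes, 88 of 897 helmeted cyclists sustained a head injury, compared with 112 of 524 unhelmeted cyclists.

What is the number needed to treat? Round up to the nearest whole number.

risk, helmeted cyclists = 88/897 = 0.098105
risk, unhelmeted cyclists = 112/524 = 0.213740
absolute risk difference = 0.115636
1 / 0.115636 = 8.648 → round up → 9

9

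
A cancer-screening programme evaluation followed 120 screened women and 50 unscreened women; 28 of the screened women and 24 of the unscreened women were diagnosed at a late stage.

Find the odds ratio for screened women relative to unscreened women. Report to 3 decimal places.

OR = (28 × 26) / (92 × 24) = 728/2208 ≈ 0.330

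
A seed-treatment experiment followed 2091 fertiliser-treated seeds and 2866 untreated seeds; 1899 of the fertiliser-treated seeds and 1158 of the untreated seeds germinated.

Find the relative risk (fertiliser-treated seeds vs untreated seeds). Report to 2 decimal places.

risk, fertiliser-treated seeds = 1899/2091 = 0.9082
risk, untreated seeds = 1158/2866 = 0.4040
RR = 0.9082 / 0.4040 = 2.25

2.25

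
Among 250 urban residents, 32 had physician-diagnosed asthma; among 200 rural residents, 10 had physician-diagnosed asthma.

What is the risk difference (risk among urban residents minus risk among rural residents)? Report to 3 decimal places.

risk, urban residents = 32/250 = 0.1280
risk, rural residents = 10/200 = 0.0500
risk difference = 0.1280 − 0.0500 = 0.078

0.078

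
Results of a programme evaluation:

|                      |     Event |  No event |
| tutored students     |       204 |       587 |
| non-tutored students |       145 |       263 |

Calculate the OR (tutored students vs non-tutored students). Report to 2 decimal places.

OR = (204 × 263) / (587 × 145) = 53652/85115 ≈ 0.63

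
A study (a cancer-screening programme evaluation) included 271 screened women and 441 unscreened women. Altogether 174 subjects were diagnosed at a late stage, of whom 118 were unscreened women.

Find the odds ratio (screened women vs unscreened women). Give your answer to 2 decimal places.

OR: 0.71

screened women with the outcome: 174 − 118 = 56
screened women without the outcome: 271 − 56 = 215
unscreened women without the outcome: 441 − 118 = 323
OR = (56 × 323) / (215 × 118) = 18088/25370 ≈ 0.71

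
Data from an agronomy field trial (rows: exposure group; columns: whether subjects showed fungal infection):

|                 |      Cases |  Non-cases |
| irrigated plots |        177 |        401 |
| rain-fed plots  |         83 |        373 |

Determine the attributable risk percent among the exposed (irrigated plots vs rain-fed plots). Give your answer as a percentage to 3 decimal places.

risk, irrigated plots = 177/578 = 0.3062
risk, rain-fed plots = 83/456 = 0.1820
AR% = (0.3062 − 0.1820) / 0.3062 = 0.4056 → 40.562%

40.562%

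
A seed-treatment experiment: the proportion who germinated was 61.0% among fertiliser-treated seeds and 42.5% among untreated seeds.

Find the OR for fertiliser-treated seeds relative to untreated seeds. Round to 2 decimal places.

OR = 2.12

odds, fertiliser-treated seeds = 0.6100/0.3900 = 1.5641
odds, untreated seeds = 0.4250/0.5750 = 0.7391
OR = 1.5641 / 0.7391 = 2.12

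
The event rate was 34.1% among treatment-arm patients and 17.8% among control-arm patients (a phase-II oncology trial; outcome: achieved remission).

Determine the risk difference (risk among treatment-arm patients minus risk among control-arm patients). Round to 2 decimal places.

risk difference = 0.3410 − 0.1780 = 0.16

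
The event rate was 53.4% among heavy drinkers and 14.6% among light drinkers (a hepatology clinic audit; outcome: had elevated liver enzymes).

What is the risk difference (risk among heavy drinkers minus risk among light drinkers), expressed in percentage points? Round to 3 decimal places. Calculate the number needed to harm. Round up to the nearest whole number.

RD = 38.800; NNH = 3

risk difference = 0.5340 − 0.1460 = 0.3880 → 38.800 percentage points
absolute risk difference = 0.388000
1 / 0.388000 = 2.577 → round up → 3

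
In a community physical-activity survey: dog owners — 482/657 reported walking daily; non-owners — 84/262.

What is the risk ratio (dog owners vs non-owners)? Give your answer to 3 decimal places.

RR = 2.288

risk, dog owners = 482/657 = 0.7336
risk, non-owners = 84/262 = 0.3206
RR = 0.7336 / 0.3206 = 2.288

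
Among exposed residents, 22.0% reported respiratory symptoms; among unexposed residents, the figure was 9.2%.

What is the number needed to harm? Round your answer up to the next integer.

8

absolute risk difference = 0.128000
1 / 0.128000 = 7.812 → round up → 8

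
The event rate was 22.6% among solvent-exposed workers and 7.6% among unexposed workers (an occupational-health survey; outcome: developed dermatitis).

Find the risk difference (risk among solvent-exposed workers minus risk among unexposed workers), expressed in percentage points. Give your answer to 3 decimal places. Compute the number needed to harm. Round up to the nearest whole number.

RD = 15.000; NNH = 7

risk difference = 0.2260 − 0.0760 = 0.1500 → 15.000 percentage points
absolute risk difference = 0.150000
1 / 0.150000 = 6.667 → round up → 7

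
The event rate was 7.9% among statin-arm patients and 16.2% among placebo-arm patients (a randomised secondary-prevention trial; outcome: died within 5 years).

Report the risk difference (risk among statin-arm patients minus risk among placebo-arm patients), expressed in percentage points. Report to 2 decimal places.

-8.30

risk difference = 0.0790 − 0.1620 = -0.0830 → -8.30 percentage points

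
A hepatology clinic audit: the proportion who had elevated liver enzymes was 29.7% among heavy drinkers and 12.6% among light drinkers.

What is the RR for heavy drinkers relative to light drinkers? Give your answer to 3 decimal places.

RR = 0.2970 / 0.1260 = 2.357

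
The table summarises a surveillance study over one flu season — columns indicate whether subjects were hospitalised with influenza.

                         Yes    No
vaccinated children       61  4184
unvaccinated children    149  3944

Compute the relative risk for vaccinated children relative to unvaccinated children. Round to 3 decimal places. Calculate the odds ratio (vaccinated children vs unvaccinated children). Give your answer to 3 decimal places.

risk, vaccinated children = 61/4245 = 0.01437
risk, unvaccinated children = 149/4093 = 0.03640
RR = 0.01437 / 0.03640 = 0.395
odds, vaccinated children = 61/4184 = 0.01458
odds, unvaccinated children = 149/3944 = 0.03778
OR = 0.01458 / 0.03778 = 0.386

RR = 0.395; OR = 0.386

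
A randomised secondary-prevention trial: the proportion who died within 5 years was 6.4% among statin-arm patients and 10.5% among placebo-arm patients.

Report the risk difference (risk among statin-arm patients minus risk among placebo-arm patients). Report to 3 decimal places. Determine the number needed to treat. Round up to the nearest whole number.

RD = -0.041; NNT = 25

risk difference = 0.0640 − 0.1050 = -0.041
absolute risk difference = 0.041000
1 / 0.041000 = 24.390 → round up → 25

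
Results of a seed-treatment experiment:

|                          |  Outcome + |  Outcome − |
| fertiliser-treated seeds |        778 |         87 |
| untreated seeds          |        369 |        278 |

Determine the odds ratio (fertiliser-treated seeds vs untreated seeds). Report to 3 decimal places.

OR = (778 × 278) / (87 × 369) = 216284/32103 ≈ 6.737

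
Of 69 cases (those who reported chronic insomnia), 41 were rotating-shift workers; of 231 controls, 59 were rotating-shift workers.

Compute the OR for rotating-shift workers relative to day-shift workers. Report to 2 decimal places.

OR = (41 × 172) / (59 × 28) = 7052/1652 ≈ 4.27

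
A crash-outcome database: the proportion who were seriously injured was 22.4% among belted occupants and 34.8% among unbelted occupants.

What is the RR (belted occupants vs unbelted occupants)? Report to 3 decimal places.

RR = 0.2240 / 0.3480 = 0.644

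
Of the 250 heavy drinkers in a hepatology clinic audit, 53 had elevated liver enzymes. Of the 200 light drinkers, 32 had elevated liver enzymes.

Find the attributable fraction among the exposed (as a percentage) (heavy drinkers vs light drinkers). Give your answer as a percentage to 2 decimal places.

24.53%

risk, heavy drinkers = 53/250 = 0.2120
risk, light drinkers = 32/200 = 0.1600
AR% = (0.2120 − 0.1600) / 0.2120 = 0.2453 → 24.53%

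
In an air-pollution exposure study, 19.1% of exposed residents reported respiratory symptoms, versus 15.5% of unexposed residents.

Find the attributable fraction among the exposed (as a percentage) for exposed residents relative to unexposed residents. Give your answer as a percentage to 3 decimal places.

AR% = (0.1910 − 0.1550) / 0.1910 = 0.1885 → 18.848%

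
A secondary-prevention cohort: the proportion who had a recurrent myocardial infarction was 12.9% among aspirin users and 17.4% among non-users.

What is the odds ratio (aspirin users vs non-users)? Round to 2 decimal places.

odds, aspirin users = 0.1290/0.8710 = 0.1481
odds, non-users = 0.1740/0.8260 = 0.2107
OR = 0.1481 / 0.2107 = 0.70

0.70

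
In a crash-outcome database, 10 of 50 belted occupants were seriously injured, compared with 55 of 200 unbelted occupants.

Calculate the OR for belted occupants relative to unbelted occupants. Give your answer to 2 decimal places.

OR = (10 × 145) / (40 × 55) = 1450/2200 ≈ 0.66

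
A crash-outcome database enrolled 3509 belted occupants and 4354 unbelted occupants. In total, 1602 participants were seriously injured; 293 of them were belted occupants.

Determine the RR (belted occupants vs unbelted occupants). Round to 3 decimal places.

RR = 0.278

belted occupants without the outcome: 3509 − 293 = 3216
unbelted occupants with the outcome: 1602 − 293 = 1309
unbelted occupants without the outcome: 4354 − 1309 = 3045
risk, belted occupants = 293/3509 = 0.0835
risk, unbelted occupants = 1309/4354 = 0.3006
RR = 0.0835 / 0.3006 = 0.278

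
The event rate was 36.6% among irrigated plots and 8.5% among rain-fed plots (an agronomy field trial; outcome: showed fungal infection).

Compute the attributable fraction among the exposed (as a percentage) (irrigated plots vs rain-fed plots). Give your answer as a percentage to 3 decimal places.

AR% = (0.3660 − 0.0850) / 0.3660 = 0.7678 → 76.776%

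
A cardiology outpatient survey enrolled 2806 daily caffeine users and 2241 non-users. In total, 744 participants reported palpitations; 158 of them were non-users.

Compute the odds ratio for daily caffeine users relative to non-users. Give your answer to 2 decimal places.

OR ≈ 3.48

daily caffeine users with the outcome: 744 − 158 = 586
daily caffeine users without the outcome: 2806 − 586 = 2220
non-users without the outcome: 2241 − 158 = 2083
OR = (586 × 2083) / (2220 × 158) = 1220638/350760 ≈ 3.48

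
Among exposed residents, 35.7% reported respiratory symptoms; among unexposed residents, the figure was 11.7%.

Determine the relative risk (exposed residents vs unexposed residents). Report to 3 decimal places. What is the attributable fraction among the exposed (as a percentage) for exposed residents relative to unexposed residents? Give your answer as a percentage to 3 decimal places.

RR = 3.051; AR% = 67.227%

RR = 0.3570 / 0.1170 = 3.051
AR% = (0.3570 − 0.1170) / 0.3570 = 0.6723 → 67.227%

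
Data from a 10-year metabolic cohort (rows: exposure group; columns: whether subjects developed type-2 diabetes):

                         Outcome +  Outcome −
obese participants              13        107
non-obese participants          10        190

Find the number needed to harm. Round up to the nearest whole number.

18

risk, obese participants = 13/120 = 0.108333
risk, non-obese participants = 10/200 = 0.050000
absolute risk difference = 0.058333
1 / 0.058333 = 17.143 → round up → 18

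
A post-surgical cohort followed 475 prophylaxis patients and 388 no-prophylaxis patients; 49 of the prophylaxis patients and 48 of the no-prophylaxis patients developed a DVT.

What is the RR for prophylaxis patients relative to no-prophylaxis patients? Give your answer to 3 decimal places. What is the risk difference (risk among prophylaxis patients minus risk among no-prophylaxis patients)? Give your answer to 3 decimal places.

risk, prophylaxis patients = 49/475 = 0.1032
risk, no-prophylaxis patients = 48/388 = 0.1237
RR = 0.1032 / 0.1237 = 0.834
risk difference = 0.1032 − 0.1237 = -0.021

RR = 0.834; RD = -0.021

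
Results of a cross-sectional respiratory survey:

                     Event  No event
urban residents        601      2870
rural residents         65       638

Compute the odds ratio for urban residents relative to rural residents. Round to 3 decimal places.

OR ≈ 2.055

odds, urban residents = 601/2870 = 0.2094
odds, rural residents = 65/638 = 0.1019
OR = 0.2094 / 0.1019 = 2.055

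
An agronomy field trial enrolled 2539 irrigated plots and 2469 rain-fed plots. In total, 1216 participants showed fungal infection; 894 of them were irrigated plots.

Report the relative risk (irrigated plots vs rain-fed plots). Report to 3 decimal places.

irrigated plots without the outcome: 2539 − 894 = 1645
rain-fed plots with the outcome: 1216 − 894 = 322
rain-fed plots without the outcome: 2469 − 322 = 2147
risk, irrigated plots = 894/2539 = 0.3521
risk, rain-fed plots = 322/2469 = 0.1304
RR = 0.3521 / 0.1304 = 2.700

RR ≈ 2.700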